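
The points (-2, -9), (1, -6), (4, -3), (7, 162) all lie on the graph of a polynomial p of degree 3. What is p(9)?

Forward differences of the values at u = -2, 1, 4, 7:
  p  : -9  -6  -3  162
  Δ  : 3  3  165
  Δ^2: 0  162
  Δ^3: 162
The third differences are constant, confirming degree 3.
Interpolating (Newton forward form) and evaluating at u = 9 gives p(9) = 442.

442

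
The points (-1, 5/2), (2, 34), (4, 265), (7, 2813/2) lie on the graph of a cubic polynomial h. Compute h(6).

888

Write h(x) = ax^3 + bx^2 + cx + d. Substituting each data point gives a linear system:
  -a + b - c + d = 5/2
  8a + 4b + 2c + d = 34
  64a + 16b + 4c + d = 265
  343a + 49b + 7c + d = 2813/2
Solving the system yields a = 4, b = 1, c = -5/2, d = 3.
So h(x) = 4x³ + x² - (5/2)x + 3.
Then h(6) = 888.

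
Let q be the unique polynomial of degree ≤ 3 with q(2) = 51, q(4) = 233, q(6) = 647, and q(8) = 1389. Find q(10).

Write q(s) = as^3 + bs^2 + cs + d. Substituting each data point gives a linear system:
  8a + 4b + 2c + d = 51
  64a + 16b + 4c + d = 233
  216a + 36b + 6c + d = 647
  512a + 64b + 8c + d = 1389
Solving the system yields a = 2, b = 5, c = 5, d = 5.
So q(s) = 2s³ + 5s² + 5s + 5.
Then q(10) = 2555.

2555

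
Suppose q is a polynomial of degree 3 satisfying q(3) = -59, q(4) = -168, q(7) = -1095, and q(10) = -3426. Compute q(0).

Write q(x) = ax^3 + bx^2 + cx + d. Substituting each data point gives a linear system:
  27a + 9b + 3c + d = -59
  64a + 16b + 4c + d = -168
  343a + 49b + 7c + d = -1095
  1000a + 100b + 10c + d = -3426
Solving the system yields a = -4, b = 6, c = -3, d = 4.
So q(x) = -4x^3 + 6x^2 - 3x + 4.
Then q(0) = 4.

4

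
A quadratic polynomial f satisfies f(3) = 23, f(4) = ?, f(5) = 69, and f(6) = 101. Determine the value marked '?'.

The 3 known points determine the degree-2 polynomial uniquely.
Write f(s) = as^2 + bs + c. Substituting each data point gives a linear system:
  9a + 3b + c = 23
  25a + 5b + c = 69
  36a + 6b + c = 101
Solving the system yields a = 3, b = -1, c = -1.
So f(s) = 3s² - s - 1.
Then f(4) = 43.

43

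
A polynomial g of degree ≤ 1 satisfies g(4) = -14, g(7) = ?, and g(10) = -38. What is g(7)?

-26

On equispaced nodes a degree-1 polynomial has vanishing second forward difference, so
  g(4) - 2·g(7) + g(10) = 0.
Substituting the known values and solving for g(7):
  -2·g(7) = 52
  g(7) = -26.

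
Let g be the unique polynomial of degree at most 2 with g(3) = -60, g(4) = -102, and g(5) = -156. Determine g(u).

Write g(u) = au^2 + bu + c. Substituting each data point gives a linear system:
  9a + 3b + c = -60
  16a + 4b + c = -102
  25a + 5b + c = -156
Solving the system yields a = -6, b = 0, c = -6.
So g(u) = -6u^2 - 6.
Check: g(3) = -60. ✓

g(u) = -6u^2 - 6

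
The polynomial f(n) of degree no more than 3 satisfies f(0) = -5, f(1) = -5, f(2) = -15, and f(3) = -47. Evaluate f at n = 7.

Using the Lagrange interpolation formula with nodes 0, 1, 2, 3:
  L_0(n) = (n - 1)(n - 2)(n - 3) / -6
  L_1(n) = n(n - 2)(n - 3) / 2
  L_2(n) = n(n - 1)(n - 3) / -2
  L_3(n) = n(n - 1)(n - 2) / 6
Then f(n) = -5·L_0(n) - 5·L_1(n) - 15·L_2(n) - 47·L_3(n).
Expanding and collecting terms gives f(n) = -2n^3 + n^2 + n - 5.
Evaluating at n = 7: f(7) = -635.

-635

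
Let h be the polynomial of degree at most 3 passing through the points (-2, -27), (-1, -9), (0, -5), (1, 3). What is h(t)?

Using the Lagrange interpolation formula with nodes -2, -1, 0, 1:
  L_0(t) = (t + 1)t(t - 1) / -6
  L_1(t) = (t + 2)t(t - 1) / 2
  L_2(t) = (t + 2)(t + 1)(t - 1) / -2
  L_3(t) = (t + 2)(t + 1)t / 6
Then h(t) = -27·L_0(t) - 9·L_1(t) - 5·L_2(t) + 3·L_3(t).
Expanding and collecting terms gives h(t) = 3t^3 + 2t^2 + 3t - 5.
Check: h(-2) = -27. ✓

h(t) = 3t^3 + 2t^2 + 3t - 5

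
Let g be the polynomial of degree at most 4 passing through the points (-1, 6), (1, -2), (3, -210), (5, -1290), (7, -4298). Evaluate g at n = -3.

102

Write g(n) = an^4 + bn^3 + cn^2 + dn + e. Substituting each data point gives a linear system:
  a - b + c - d + e = 6
  a + b + c + d + e = -2
  81a + 27b + 9c + 3d + e = -210
  625a + 125b + 25c + 5d + e = -1290
  2401a + 343b + 49c + 7d + e = -4298
Solving the system yields a = -1, b = -6, c = 3, d = 2, e = 0.
So g(n) = -n^4 - 6n^3 + 3n^2 + 2n.
Then g(-3) = 102.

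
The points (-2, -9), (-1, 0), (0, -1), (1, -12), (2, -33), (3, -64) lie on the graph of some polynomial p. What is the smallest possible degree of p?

Forward differences of the values at x = -2, -1, 0, 1, 2, 3:
  p  : -9  0  -1  -12  -33  -64
  Δ  : 9  -1  -11  -21  -31
  Δ^2: -10  -10  -10  -10
  Δ^3: 0  0  0
  Δ^4: 0  0
  Δ^5: 0
The second differences are constant (-10) and nonzero, while all higher differences vanish, so the minimal degree is 2.

2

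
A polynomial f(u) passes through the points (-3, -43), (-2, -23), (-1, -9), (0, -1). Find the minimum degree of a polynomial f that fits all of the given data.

Forward differences of the values at u = -3, -2, -1, 0:
  f  : -43  -23  -9  -1
  Δ  : 20  14  8
  Δ^2: -6  -6
  Δ^3: 0
The second differences are constant (-6) and nonzero, while all higher differences vanish, so the minimal degree is 2.

2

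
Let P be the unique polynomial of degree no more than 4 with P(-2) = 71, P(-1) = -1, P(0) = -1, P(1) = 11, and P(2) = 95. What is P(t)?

P(t) = 5t^4 + t^2 + 6t - 1

Write P(t) = at^4 + bt^3 + ct^2 + dt + e. Substituting each data point gives a linear system:
  16a - 8b + 4c - 2d + e = 71
  a - b + c - d + e = -1
  e = -1
  a + b + c + d + e = 11
  16a + 8b + 4c + 2d + e = 95
Solving the system yields a = 5, b = 0, c = 1, d = 6, e = -1.
So P(t) = 5t^4 + t^2 + 6t - 1.
Check: P(1) = 11. ✓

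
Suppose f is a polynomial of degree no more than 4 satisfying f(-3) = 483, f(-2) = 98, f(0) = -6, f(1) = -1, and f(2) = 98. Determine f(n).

Write f(n) = an^4 + bn^3 + cn^2 + dn + e. Substituting each data point gives a linear system:
  81a - 27b + 9c - 3d + e = 483
  16a - 8b + 4c - 2d + e = 98
  e = -6
  a + b + c + d + e = -1
  16a + 8b + 4c + 2d + e = 98
Solving the system yields a = 6, b = 1, c = 2, d = -4, e = -6.
So f(n) = 6n^4 + n^3 + 2n^2 - 4n - 6.
Check: f(0) = -6. ✓

f(n) = 6n^4 + n^3 + 2n^2 - 4n - 6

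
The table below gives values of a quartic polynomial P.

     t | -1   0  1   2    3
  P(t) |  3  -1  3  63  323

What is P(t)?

Write P(t) = at^4 + bt^3 + ct^2 + dt + e. Substituting each data point gives a linear system:
  a - b + c - d + e = 3
  e = -1
  a + b + c + d + e = 3
  16a + 8b + 4c + 2d + e = 63
  81a + 27b + 9c + 3d + e = 323
Solving the system yields a = 4, b = 0, c = 0, d = 0, e = -1.
So P(t) = 4t⁴ - 1.
Check: P(0) = -1. ✓

P(t) = 4t^4 - 1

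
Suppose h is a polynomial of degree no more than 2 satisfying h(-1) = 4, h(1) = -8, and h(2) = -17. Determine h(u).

h(u) = -u^2 - 6u - 1

Write h(u) = au^2 + bu + c. Substituting each data point gives a linear system:
  a - b + c = 4
  a + b + c = -8
  4a + 2b + c = -17
Solving the system yields a = -1, b = -6, c = -1.
So h(u) = -u^2 - 6u - 1.
Check: h(-1) = 4. ✓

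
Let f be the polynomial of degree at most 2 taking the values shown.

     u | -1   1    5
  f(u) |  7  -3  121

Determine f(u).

Write f(u) = au^2 + bu + c. Substituting each data point gives a linear system:
  a - b + c = 7
  a + b + c = -3
  25a + 5b + c = 121
Solving the system yields a = 6, b = -5, c = -4.
So f(u) = 6u^2 - 5u - 4.
Check: f(-1) = 7. ✓

f(u) = 6u^2 - 5u - 4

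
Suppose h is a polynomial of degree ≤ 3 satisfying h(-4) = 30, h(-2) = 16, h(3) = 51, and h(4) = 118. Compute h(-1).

3

Write h(s) = as^3 + bs^2 + cs + d. Substituting each data point gives a linear system:
  -64a + 16b - 4c + d = 30
  -8a + 4b - 2c + d = 16
  27a + 9b + 3c + d = 51
  64a + 16b + 4c + d = 118
Solving the system yields a = 1, b = 5, c = -5, d = -6.
So h(s) = s^3 + 5s^2 - 5s - 6.
Then h(-1) = 3.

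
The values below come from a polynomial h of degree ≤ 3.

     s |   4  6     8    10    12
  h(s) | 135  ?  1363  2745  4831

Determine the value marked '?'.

541

On equispaced nodes a degree-3 polynomial has vanishing fourth forward difference, so
  h(4) - 4·h(6) + 6·h(8) - 4·h(10) + h(12) = 0.
Substituting the known values and solving for h(6):
  -4·h(6) = -2164
  h(6) = 541.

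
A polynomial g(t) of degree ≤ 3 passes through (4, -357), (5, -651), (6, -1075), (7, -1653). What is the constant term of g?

-1

Write g(t) = at^3 + bt^2 + ct + d. Substituting each data point gives a linear system:
  64a + 16b + 4c + d = -357
  125a + 25b + 5c + d = -651
  216a + 36b + 6c + d = -1075
  343a + 49b + 7c + d = -1653
Solving the system yields a = -4, b = -5, c = -5, d = -1.
So g(t) = -4t³ - 5t² - 5t - 1.
The constant term is -1.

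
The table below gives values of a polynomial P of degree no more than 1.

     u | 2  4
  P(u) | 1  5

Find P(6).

Write P(u) = au + b. Substituting each data point gives a linear system:
  2a + b = 1
  4a + b = 5
Solving the system yields a = 2, b = -3.
So P(u) = 2u - 3.
Then P(6) = 9.

9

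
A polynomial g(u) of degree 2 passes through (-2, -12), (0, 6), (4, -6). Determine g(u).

Write g(u) = au^2 + bu + c. Substituting each data point gives a linear system:
  4a - 2b + c = -12
  c = 6
  16a + 4b + c = -6
Solving the system yields a = -2, b = 5, c = 6.
So g(u) = -2u² + 5u + 6.
Check: g(-2) = -12. ✓

g(u) = -2u^2 + 5u + 6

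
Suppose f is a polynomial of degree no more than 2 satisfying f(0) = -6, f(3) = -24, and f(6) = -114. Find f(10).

-346

Forward differences of the values at u = 0, 3, 6:
  f  : -6  -24  -114
  Δ  : -18  -90
  Δ^2: -72
The second differences are constant, confirming degree 2.
Interpolating (Newton forward form) and evaluating at u = 10 gives f(10) = -346.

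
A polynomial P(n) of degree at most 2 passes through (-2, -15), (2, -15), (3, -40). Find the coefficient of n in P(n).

0

Write P(n) = an^2 + bn + c. Substituting each data point gives a linear system:
  4a - 2b + c = -15
  4a + 2b + c = -15
  9a + 3b + c = -40
Solving the system yields a = -5, b = 0, c = 5.
So P(n) = -5n² + 5.
The coefficient of n is 0.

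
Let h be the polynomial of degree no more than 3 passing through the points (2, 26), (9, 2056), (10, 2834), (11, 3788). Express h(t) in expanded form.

Write h(t) = at^3 + bt^2 + ct + d. Substituting each data point gives a linear system:
  8a + 4b + 2c + d = 26
  729a + 81b + 9c + d = 2056
  1000a + 100b + 10c + d = 2834
  1331a + 121b + 11c + d = 3788
Solving the system yields a = 3, b = -2, c = 3, d = 4.
So h(t) = 3t³ - 2t² + 3t + 4.
Check: h(2) = 26. ✓

h(t) = 3t^3 - 2t^2 + 3t + 4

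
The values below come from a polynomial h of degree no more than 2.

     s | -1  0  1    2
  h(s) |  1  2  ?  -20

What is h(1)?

-5

On equispaced nodes a degree-2 polynomial has vanishing third forward difference, so
  - h(-1) + 3·h(0) - 3·h(1) + h(2) = 0.
Substituting the known values and solving for h(1):
  -3·h(1) = 15
  h(1) = -5.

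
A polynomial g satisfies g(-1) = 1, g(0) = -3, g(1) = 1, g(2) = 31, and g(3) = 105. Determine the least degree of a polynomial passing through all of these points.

3

Forward differences of the values at u = -1, 0, 1, 2, 3:
  g  : 1  -3  1  31  105
  Δ  : -4  4  30  74
  Δ^2: 8  26  44
  Δ^3: 18  18
  Δ^4: 0
The third differences are constant (18) and nonzero, while all higher differences vanish, so the minimal degree is 3.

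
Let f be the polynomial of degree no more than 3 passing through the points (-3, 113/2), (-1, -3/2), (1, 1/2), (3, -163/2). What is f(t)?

Using the Lagrange interpolation formula with nodes -3, -1, 1, 3:
  L_0(t) = (t + 1)(t - 1)(t - 3) / -48
  L_1(t) = (t + 3)(t - 1)(t - 3) / 16
  L_2(t) = (t + 3)(t + 1)(t - 3) / -16
  L_3(t) = (t + 3)(t + 1)(t - 1) / 48
Then f(t) = 113/2·L_0(t) - 3/2·L_1(t) + 1/2·L_2(t) - 163/2·L_3(t).
Expanding and collecting terms gives f(t) = -3t³ - (3/2)t² + 4t + 1.
Check: f(-1) = -3/2. ✓

f(t) = -3t^3 - (3/2)t^2 + 4t + 1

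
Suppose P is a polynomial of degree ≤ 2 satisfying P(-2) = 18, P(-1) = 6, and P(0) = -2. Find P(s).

Write P(s) = as^2 + bs + c. Substituting each data point gives a linear system:
  4a - 2b + c = 18
  a - b + c = 6
  c = -2
Solving the system yields a = 2, b = -6, c = -2.
So P(s) = 2s^2 - 6s - 2.
Check: P(-1) = 6. ✓

P(s) = 2s^2 - 6s - 2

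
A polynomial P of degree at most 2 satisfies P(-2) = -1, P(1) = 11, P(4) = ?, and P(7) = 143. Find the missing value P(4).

59

The 3 known points determine the degree-2 polynomial uniquely.
Write P(s) = as^2 + bs + c. Substituting each data point gives a linear system:
  4a - 2b + c = -1
  a + b + c = 11
  49a + 7b + c = 143
Solving the system yields a = 2, b = 6, c = 3.
So P(s) = 2s² + 6s + 3.
Then P(4) = 59.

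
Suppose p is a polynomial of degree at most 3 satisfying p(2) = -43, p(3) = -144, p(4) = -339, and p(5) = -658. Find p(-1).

Forward differences of the values at x = 2, 3, 4, 5:
  p  : -43  -144  -339  -658
  Δ  : -101  -195  -319
  Δ^2: -94  -124
  Δ^3: -30
The third differences are constant, confirming degree 3.
Interpolating (Newton forward form) and evaluating at x = -1 gives p(-1) = -4.

-4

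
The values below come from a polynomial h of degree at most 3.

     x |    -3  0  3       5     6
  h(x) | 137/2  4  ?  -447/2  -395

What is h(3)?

The 4 known points determine the degree-3 polynomial uniquely.
Write h(x) = ax^3 + bx^2 + cx + d. Substituting each data point gives a linear system:
  -27a + 9b - 3c + d = 137/2
  d = 4
  125a + 25b + 5c + d = -447/2
  216a + 36b + 6c + d = -395
Solving the system yields a = -2, b = 1, c = -1/2, d = 4.
So h(x) = -2x³ + x² - (1/2)x + 4.
Then h(3) = -85/2.

-85/2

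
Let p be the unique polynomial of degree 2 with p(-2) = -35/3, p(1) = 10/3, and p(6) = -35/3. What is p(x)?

p(x) = -x^2 + 4x + 1/3

Write p(x) = ax^2 + bx + c. Substituting each data point gives a linear system:
  4a - 2b + c = -35/3
  a + b + c = 10/3
  36a + 6b + c = -35/3
Solving the system yields a = -1, b = 4, c = 1/3.
So p(x) = -x^2 + 4x + 1/3.
Check: p(-2) = -35/3. ✓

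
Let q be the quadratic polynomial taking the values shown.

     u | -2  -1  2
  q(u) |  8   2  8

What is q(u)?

q(u) = 2u^2

Write q(u) = au^2 + bu + c. Substituting each data point gives a linear system:
  4a - 2b + c = 8
  a - b + c = 2
  4a + 2b + c = 8
Solving the system yields a = 2, b = 0, c = 0.
So q(u) = 2u².
Check: q(-2) = 8. ✓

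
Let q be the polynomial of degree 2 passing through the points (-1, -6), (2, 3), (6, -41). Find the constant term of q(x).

Write q(x) = ax^2 + bx + c. Substituting each data point gives a linear system:
  a - b + c = -6
  4a + 2b + c = 3
  36a + 6b + c = -41
Solving the system yields a = -2, b = 5, c = 1.
So q(x) = -2x² + 5x + 1.
The constant term is 1.

1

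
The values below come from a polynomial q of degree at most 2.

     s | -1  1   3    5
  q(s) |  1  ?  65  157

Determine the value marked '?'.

On equispaced nodes a degree-2 polynomial has vanishing third forward difference, so
  - q(-1) + 3·q(1) - 3·q(3) + q(5) = 0.
Substituting the known values and solving for q(1):
  3·q(1) = 39
  q(1) = 13.

13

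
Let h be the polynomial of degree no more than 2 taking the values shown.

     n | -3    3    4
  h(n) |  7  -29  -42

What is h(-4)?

Write h(n) = an^2 + bn + c. Substituting each data point gives a linear system:
  9a - 3b + c = 7
  9a + 3b + c = -29
  16a + 4b + c = -42
Solving the system yields a = -1, b = -6, c = -2.
So h(n) = -n^2 - 6n - 2.
Then h(-4) = 6.

6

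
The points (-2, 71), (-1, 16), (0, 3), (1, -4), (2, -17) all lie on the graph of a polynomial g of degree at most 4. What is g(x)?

g(x) = x^4 - 4x^3 + 2x^2 - 6x + 3

Using the Lagrange interpolation formula with nodes -2, -1, 0, 1, 2:
  L_0(x) = (x + 1)x(x - 1)(x - 2) / 24
  L_1(x) = (x + 2)x(x - 1)(x - 2) / -6
  L_2(x) = (x + 2)(x + 1)(x - 1)(x - 2) / 4
  L_3(x) = (x + 2)(x + 1)x(x - 2) / -6
  L_4(x) = (x + 2)(x + 1)x(x - 1) / 24
Then g(x) = 71·L_0(x) + 16·L_1(x) + 3·L_2(x) - 4·L_3(x) - 17·L_4(x).
Expanding and collecting terms gives g(x) = x^4 - 4x^3 + 2x^2 - 6x + 3.
Check: g(1) = -4. ✓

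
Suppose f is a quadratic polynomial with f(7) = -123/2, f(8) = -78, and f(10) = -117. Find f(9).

Using the Lagrange interpolation formula with nodes 7, 8, 10:
  L_0(s) = (s - 8)(s - 10) / 3
  L_1(s) = (s - 7)(s - 10) / -2
  L_2(s) = (s - 7)(s - 8) / 6
Then f(s) = -123/2·L_0(s) - 78·L_1(s) - 117·L_2(s).
Expanding and collecting terms gives f(s) = -s^2 - (3/2)s - 2.
Evaluating at s = 9: f(9) = -193/2.

-193/2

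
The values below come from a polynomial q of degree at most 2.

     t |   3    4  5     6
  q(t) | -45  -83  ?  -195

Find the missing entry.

The 3 known points determine the degree-2 polynomial uniquely.
Write q(t) = at^2 + bt + c. Substituting each data point gives a linear system:
  9a + 3b + c = -45
  16a + 4b + c = -83
  36a + 6b + c = -195
Solving the system yields a = -6, b = 4, c = -3.
So q(t) = -6t^2 + 4t - 3.
Then q(5) = -133.

-133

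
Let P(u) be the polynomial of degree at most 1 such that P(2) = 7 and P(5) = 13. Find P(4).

11

Using the Lagrange interpolation formula with nodes 2, 5:
  L_0(u) = (u - 5) / -3
  L_1(u) = (u - 2) / 3
Then P(u) = 7·L_0(u) + 13·L_1(u).
Expanding and collecting terms gives P(u) = 2u + 3.
Evaluating at u = 4: P(4) = 11.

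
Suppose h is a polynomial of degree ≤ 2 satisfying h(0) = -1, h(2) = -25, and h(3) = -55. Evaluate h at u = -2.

Write h(u) = au^2 + bu + c. Substituting each data point gives a linear system:
  c = -1
  4a + 2b + c = -25
  9a + 3b + c = -55
Solving the system yields a = -6, b = 0, c = -1.
So h(u) = -6u^2 - 1.
Then h(-2) = -25.

-25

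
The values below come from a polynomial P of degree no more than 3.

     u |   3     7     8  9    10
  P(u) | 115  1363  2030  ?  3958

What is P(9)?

2887

The 4 known points determine the degree-3 polynomial uniquely.
Write P(u) = au^3 + bu^2 + cu + d. Substituting each data point gives a linear system:
  27a + 9b + 3c + d = 115
  343a + 49b + 7c + d = 1363
  512a + 64b + 8c + d = 2030
  1000a + 100b + 10c + d = 3958
Solving the system yields a = 4, b = -1, c = 6, d = -2.
So P(u) = 4u³ - u² + 6u - 2.
Then P(9) = 2887.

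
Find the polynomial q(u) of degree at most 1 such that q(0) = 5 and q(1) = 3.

q(u) = -2u + 5

Write q(u) = au + b. Substituting each data point gives a linear system:
  b = 5
  a + b = 3
Solving the system yields a = -2, b = 5.
So q(u) = -2u + 5.
Check: q(0) = 5. ✓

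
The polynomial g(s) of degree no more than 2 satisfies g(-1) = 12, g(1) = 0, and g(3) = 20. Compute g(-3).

56

Write g(s) = as^2 + bs + c. Substituting each data point gives a linear system:
  a - b + c = 12
  a + b + c = 0
  9a + 3b + c = 20
Solving the system yields a = 4, b = -6, c = 2.
So g(s) = 4s^2 - 6s + 2.
Then g(-3) = 56.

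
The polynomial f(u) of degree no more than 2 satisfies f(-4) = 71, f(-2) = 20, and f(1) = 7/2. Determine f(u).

f(u) = 4u^2 - (3/2)u + 1

Write f(u) = au^2 + bu + c. Substituting each data point gives a linear system:
  16a - 4b + c = 71
  4a - 2b + c = 20
  a + b + c = 7/2
Solving the system yields a = 4, b = -3/2, c = 1.
So f(u) = 4u^2 - (3/2)u + 1.
Check: f(-2) = 20. ✓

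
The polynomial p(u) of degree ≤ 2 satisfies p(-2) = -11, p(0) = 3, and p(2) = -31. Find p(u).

Write p(u) = au^2 + bu + c. Substituting each data point gives a linear system:
  4a - 2b + c = -11
  c = 3
  4a + 2b + c = -31
Solving the system yields a = -6, b = -5, c = 3.
So p(u) = -6u^2 - 5u + 3.
Check: p(0) = 3. ✓

p(u) = -6u^2 - 5u + 3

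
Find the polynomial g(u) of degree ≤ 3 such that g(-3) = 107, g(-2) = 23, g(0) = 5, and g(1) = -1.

Write g(u) = au^3 + bu^2 + cu + d. Substituting each data point gives a linear system:
  -27a + 9b - 3c + d = 107
  -8a + 4b - 2c + d = 23
  d = 5
  a + b + c + d = -1
Solving the system yields a = -6, b = -5, c = 5, d = 5.
So g(u) = -6u³ - 5u² + 5u + 5.
Check: g(0) = 5. ✓

g(u) = -6u^3 - 5u^2 + 5u + 5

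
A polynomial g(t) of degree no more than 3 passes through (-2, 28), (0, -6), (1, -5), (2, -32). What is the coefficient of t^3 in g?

Write g(t) = at^3 + bt^2 + ct + d. Substituting each data point gives a linear system:
  -8a + 4b - 2c + d = 28
  d = -6
  a + b + c + d = -5
  8a + 4b + 2c + d = -32
Solving the system yields a = -5, b = 1, c = 5, d = -6.
So g(t) = -5t³ + t² + 5t - 6.
The leading coefficient is -5.

-5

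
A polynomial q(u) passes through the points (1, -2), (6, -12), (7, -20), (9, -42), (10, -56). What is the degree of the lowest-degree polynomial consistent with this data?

2

Divided differences on the nodes 1, 6, 7, 9, 10:
  order 0: -2  -12  -20  -42  -56
  order 1: -2  -8  -11  -14
  order 2: -1  -1  -1
  order 3: 0  0
  order 4: 0
The order-2 divided differences are all -1 (nonzero) and every higher order vanishes, so the data lies on a polynomial of degree exactly 2.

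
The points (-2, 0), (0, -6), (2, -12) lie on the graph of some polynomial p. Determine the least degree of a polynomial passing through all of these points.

Forward differences of the values at x = -2, 0, 2:
  p  : 0  -6  -12
  Δ  : -6  -6
  Δ^2: 0
The first differences are constant (-6) and nonzero, while all higher differences vanish, so the minimal degree is 1.

1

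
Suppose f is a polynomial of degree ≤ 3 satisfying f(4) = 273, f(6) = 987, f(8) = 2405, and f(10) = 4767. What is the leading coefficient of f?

Write f(x) = ax^3 + bx^2 + cx + d. Substituting each data point gives a linear system:
  64a + 16b + 4c + d = 273
  216a + 36b + 6c + d = 987
  512a + 64b + 8c + d = 2405
  1000a + 100b + 10c + d = 4767
Solving the system yields a = 5, b = -2, c = -3, d = -3.
So f(x) = 5x^3 - 2x^2 - 3x - 3.
The leading coefficient is 5.

5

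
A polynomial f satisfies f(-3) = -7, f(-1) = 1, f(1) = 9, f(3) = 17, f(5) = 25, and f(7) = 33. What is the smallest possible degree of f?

Forward differences of the values at u = -3, -1, 1, 3, 5, 7:
  f  : -7  1  9  17  25  33
  Δ  : 8  8  8  8  8
  Δ^2: 0  0  0  0
  Δ^3: 0  0  0
  Δ^4: 0  0
  Δ^5: 0
The first differences are constant (8) and nonzero, while all higher differences vanish, so the minimal degree is 1.

1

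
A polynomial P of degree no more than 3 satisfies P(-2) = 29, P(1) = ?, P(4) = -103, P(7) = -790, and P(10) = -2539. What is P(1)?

The 4 known points determine the degree-3 polynomial uniquely.
Write P(u) = au^3 + bu^2 + cu + d. Substituting each data point gives a linear system:
  -8a + 4b - 2c + d = 29
  64a + 16b + 4c + d = -103
  343a + 49b + 7c + d = -790
  1000a + 100b + 10c + d = -2539
Solving the system yields a = -3, b = 4, c = 6, d = 1.
So P(u) = -3u³ + 4u² + 6u + 1.
Then P(1) = 8.

8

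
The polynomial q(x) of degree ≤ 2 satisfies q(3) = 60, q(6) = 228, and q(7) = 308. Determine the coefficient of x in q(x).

2

Write q(x) = ax^2 + bx + c. Substituting each data point gives a linear system:
  9a + 3b + c = 60
  36a + 6b + c = 228
  49a + 7b + c = 308
Solving the system yields a = 6, b = 2, c = 0.
So q(x) = 6x^2 + 2x.
The coefficient of x is 2.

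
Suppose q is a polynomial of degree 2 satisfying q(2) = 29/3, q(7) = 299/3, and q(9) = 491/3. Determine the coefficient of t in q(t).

0

Write q(t) = at^2 + bt + c. Substituting each data point gives a linear system:
  4a + 2b + c = 29/3
  49a + 7b + c = 299/3
  81a + 9b + c = 491/3
Solving the system yields a = 2, b = 0, c = 5/3.
So q(t) = 2t^2 + 5/3.
The coefficient of t is 0.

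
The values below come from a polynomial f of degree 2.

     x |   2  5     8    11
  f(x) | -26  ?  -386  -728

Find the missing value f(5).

-152

On equispaced nodes a degree-2 polynomial has vanishing third forward difference, so
  - f(2) + 3·f(5) - 3·f(8) + f(11) = 0.
Substituting the known values and solving for f(5):
  3·f(5) = -456
  f(5) = -152.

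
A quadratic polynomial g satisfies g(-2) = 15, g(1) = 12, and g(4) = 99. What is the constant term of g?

Write g(t) = at^2 + bt + c. Substituting each data point gives a linear system:
  4a - 2b + c = 15
  a + b + c = 12
  16a + 4b + c = 99
Solving the system yields a = 5, b = 4, c = 3.
So g(t) = 5t² + 4t + 3.
The constant term is 3.

3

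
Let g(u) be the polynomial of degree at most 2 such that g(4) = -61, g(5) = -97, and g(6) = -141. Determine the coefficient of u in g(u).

Write g(u) = au^2 + bu + c. Substituting each data point gives a linear system:
  16a + 4b + c = -61
  25a + 5b + c = -97
  36a + 6b + c = -141
Solving the system yields a = -4, b = 0, c = 3.
So g(u) = -4u² + 3.
The coefficient of u is 0.

0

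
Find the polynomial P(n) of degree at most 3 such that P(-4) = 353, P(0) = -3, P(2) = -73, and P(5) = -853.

Using the Lagrange interpolation formula with nodes -4, 0, 2, 5:
  L_0(n) = n(n - 2)(n - 5) / -216
  L_1(n) = (n + 4)(n - 2)(n - 5) / 40
  L_2(n) = (n + 4)n(n - 5) / -36
  L_3(n) = (n + 4)n(n - 2) / 135
Then P(n) = 353·L_0(n) - 3·L_1(n) - 73·L_2(n) - 853·L_3(n).
Expanding and collecting terms gives P(n) = -6n^3 - 3n^2 - 5n - 3.
Check: P(-4) = 353. ✓

P(n) = -6n^3 - 3n^2 - 5n - 3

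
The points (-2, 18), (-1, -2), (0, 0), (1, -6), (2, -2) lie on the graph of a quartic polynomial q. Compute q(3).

78

Forward differences of the values at x = -2, -1, 0, 1, 2:
  q  : 18  -2  0  -6  -2
  Δ  : -20  2  -6  4
  Δ^2: 22  -8  10
  Δ^3: -30  18
  Δ^4: 48
The fourth differences are constant, confirming degree 4.
Interpolating (Newton forward form) and evaluating at x = 3 gives q(3) = 78.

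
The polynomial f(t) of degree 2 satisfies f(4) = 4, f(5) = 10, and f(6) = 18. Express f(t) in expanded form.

f(t) = t^2 - 3t

Write f(t) = at^2 + bt + c. Substituting each data point gives a linear system:
  16a + 4b + c = 4
  25a + 5b + c = 10
  36a + 6b + c = 18
Solving the system yields a = 1, b = -3, c = 0.
So f(t) = t² - 3t.
Check: f(6) = 18. ✓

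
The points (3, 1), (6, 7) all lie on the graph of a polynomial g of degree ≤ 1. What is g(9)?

Using the Lagrange interpolation formula with nodes 3, 6:
  L_0(s) = (s - 6) / -3
  L_1(s) = (s - 3) / 3
Then g(s) = 1·L_0(s) + 7·L_1(s).
Expanding and collecting terms gives g(s) = 2s - 5.
Evaluating at s = 9: g(9) = 13.

13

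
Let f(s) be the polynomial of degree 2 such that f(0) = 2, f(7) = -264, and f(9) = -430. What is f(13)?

-882

Using the Lagrange interpolation formula with nodes 0, 7, 9:
  L_0(s) = (s - 7)(s - 9) / 63
  L_1(s) = s(s - 9) / -14
  L_2(s) = s(s - 7) / 18
Then f(s) = 2·L_0(s) - 264·L_1(s) - 430·L_2(s).
Expanding and collecting terms gives f(s) = -5s^2 - 3s + 2.
Evaluating at s = 13: f(13) = -882.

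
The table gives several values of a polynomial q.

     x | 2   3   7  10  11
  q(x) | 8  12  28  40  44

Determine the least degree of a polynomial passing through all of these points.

Divided differences on the nodes 2, 3, 7, 10, 11:
  order 0: 8  12  28  40  44
  order 1: 4  4  4  4
  order 2: 0  0  0
  order 3: 0  0
  order 4: 0
The order-1 divided differences are all 4 (nonzero) and every higher order vanishes, so the data lies on a polynomial of degree exactly 1.

1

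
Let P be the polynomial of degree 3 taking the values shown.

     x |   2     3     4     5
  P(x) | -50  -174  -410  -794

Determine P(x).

P(x) = -6x^3 - 2x^2 + 6

Write P(x) = ax^3 + bx^2 + cx + d. Substituting each data point gives a linear system:
  8a + 4b + 2c + d = -50
  27a + 9b + 3c + d = -174
  64a + 16b + 4c + d = -410
  125a + 25b + 5c + d = -794
Solving the system yields a = -6, b = -2, c = 0, d = 6.
So P(x) = -6x^3 - 2x^2 + 6.
Check: P(2) = -50. ✓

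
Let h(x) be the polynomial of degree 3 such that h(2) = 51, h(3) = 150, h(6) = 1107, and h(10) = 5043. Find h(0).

3

Write h(x) = ax^3 + bx^2 + cx + d. Substituting each data point gives a linear system:
  8a + 4b + 2c + d = 51
  27a + 9b + 3c + d = 150
  216a + 36b + 6c + d = 1107
  1000a + 100b + 10c + d = 5043
Solving the system yields a = 5, b = 0, c = 4, d = 3.
So h(x) = 5x³ + 4x + 3.
Then h(0) = 3.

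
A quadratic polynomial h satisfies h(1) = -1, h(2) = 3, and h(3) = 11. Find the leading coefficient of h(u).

2

Write h(u) = au^2 + bu + c. Substituting each data point gives a linear system:
  a + b + c = -1
  4a + 2b + c = 3
  9a + 3b + c = 11
Solving the system yields a = 2, b = -2, c = -1.
So h(u) = 2u^2 - 2u - 1.
The leading coefficient is 2.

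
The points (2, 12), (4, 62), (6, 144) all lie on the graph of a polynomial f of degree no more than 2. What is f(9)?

327

Using the Lagrange interpolation formula with nodes 2, 4, 6:
  L_0(t) = (t - 4)(t - 6) / 8
  L_1(t) = (t - 2)(t - 6) / -4
  L_2(t) = (t - 2)(t - 4) / 8
Then f(t) = 12·L_0(t) + 62·L_1(t) + 144·L_2(t).
Expanding and collecting terms gives f(t) = 4t² + t - 6.
Evaluating at t = 9: f(9) = 327.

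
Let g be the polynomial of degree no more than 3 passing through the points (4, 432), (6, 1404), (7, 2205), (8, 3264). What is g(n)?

g(n) = 6n^3 + 3n^2

Using the Lagrange interpolation formula with nodes 4, 6, 7, 8:
  L_0(n) = (n - 6)(n - 7)(n - 8) / -24
  L_1(n) = (n - 4)(n - 7)(n - 8) / 4
  L_2(n) = (n - 4)(n - 6)(n - 8) / -3
  L_3(n) = (n - 4)(n - 6)(n - 7) / 8
Then g(n) = 432·L_0(n) + 1404·L_1(n) + 2205·L_2(n) + 3264·L_3(n).
Expanding and collecting terms gives g(n) = 6n³ + 3n².
Check: g(8) = 3264. ✓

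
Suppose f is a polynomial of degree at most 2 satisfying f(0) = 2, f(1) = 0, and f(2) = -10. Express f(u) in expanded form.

Using the Lagrange interpolation formula with nodes 0, 1, 2:
  L_0(u) = (u - 1)(u - 2) / 2
  L_1(u) = u(u - 2) / -1
  L_2(u) = u(u - 1) / 2
Then f(u) = 2·L_0(u) + 0·L_1(u) - 10·L_2(u).
Expanding and collecting terms gives f(u) = -4u^2 + 2u + 2.
Check: f(0) = 2. ✓

f(u) = -4u^2 + 2u + 2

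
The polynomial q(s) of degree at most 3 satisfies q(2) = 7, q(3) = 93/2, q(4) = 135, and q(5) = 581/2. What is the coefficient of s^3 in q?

3

Write q(s) = as^3 + bs^2 + cs + d. Substituting each data point gives a linear system:
  8a + 4b + 2c + d = 7
  27a + 9b + 3c + d = 93/2
  64a + 16b + 4c + d = 135
  125a + 25b + 5c + d = 581/2
Solving the system yields a = 3, b = -5/2, c = -5, d = 3.
So q(s) = 3s^3 - (5/2)s^2 - 5s + 3.
The leading coefficient is 3.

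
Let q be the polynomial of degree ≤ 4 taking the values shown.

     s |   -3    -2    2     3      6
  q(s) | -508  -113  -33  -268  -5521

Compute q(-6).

Using the Lagrange interpolation formula with nodes -3, -2, 2, 3, 6:
  L_0(s) = (s + 2)(s - 2)(s - 3)(s - 6) / 270
  L_1(s) = (s + 3)(s - 2)(s - 3)(s - 6) / -160
  L_2(s) = (s + 3)(s + 2)(s - 3)(s - 6) / 80
  L_3(s) = (s + 3)(s + 2)(s - 2)(s - 6) / -90
  L_4(s) = (s + 3)(s + 2)(s - 2)(s - 3) / 864
Then q(s) = -508·L_0(s) - 113·L_1(s) - 33·L_2(s) - 268·L_3(s) - 5521·L_4(s).
Expanding and collecting terms gives q(s) = -5s⁴ + 4s³ + 2s² + 4s - 1.
Evaluating at s = -6: q(-6) = -7297.

-7297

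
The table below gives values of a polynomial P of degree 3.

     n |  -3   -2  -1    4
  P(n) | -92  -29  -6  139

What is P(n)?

Using the Lagrange interpolation formula with nodes -3, -2, -1, 4:
  L_0(n) = (n + 2)(n + 1)(n - 4) / -14
  L_1(n) = (n + 3)(n + 1)(n - 4) / 6
  L_2(n) = (n + 3)(n + 2)(n - 4) / -10
  L_3(n) = (n + 3)(n + 2)(n + 1) / 210
Then P(n) = -92·L_0(n) - 29·L_1(n) - 6·L_2(n) + 139·L_3(n).
Expanding and collecting terms gives P(n) = 3n³ - 2n² - 4n - 5.
Check: P(-2) = -29. ✓

P(n) = 3n^3 - 2n^2 - 4n - 5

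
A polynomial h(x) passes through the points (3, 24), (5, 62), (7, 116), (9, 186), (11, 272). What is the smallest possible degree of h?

2

Forward differences of the values at x = 3, 5, 7, 9, 11:
  h  : 24  62  116  186  272
  Δ  : 38  54  70  86
  Δ^2: 16  16  16
  Δ^3: 0  0
  Δ^4: 0
The second differences are constant (16) and nonzero, while all higher differences vanish, so the minimal degree is 2.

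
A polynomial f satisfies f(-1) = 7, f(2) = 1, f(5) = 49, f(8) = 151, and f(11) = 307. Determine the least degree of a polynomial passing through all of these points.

2

Forward differences of the values at s = -1, 2, 5, 8, 11:
  f  : 7  1  49  151  307
  Δ  : -6  48  102  156
  Δ^2: 54  54  54
  Δ^3: 0  0
  Δ^4: 0
The second differences are constant (54) and nonzero, while all higher differences vanish, so the minimal degree is 2.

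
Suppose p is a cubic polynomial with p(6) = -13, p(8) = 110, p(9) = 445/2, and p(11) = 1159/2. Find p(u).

Using the Lagrange interpolation formula with nodes 6, 8, 9, 11:
  L_0(u) = (u - 8)(u - 9)(u - 11) / -30
  L_1(u) = (u - 6)(u - 9)(u - 11) / 6
  L_2(u) = (u - 6)(u - 8)(u - 11) / -6
  L_3(u) = (u - 6)(u - 8)(u - 9) / 30
Then p(u) = -13·L_0(u) + 110·L_1(u) + 445/2·L_2(u) + 1159/2·L_3(u).
Expanding and collecting terms gives p(u) = u³ - 6u² - (5/2)u + 2.
Check: p(6) = -13. ✓

p(u) = u^3 - 6u^2 - (5/2)u + 2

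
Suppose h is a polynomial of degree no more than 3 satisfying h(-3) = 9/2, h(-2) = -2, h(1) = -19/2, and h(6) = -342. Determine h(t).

Using the Lagrange interpolation formula with nodes -3, -2, 1, 6:
  L_0(t) = (t + 2)(t - 1)(t - 6) / -36
  L_1(t) = (t + 3)(t - 1)(t - 6) / 24
  L_2(t) = (t + 3)(t + 2)(t - 6) / -60
  L_3(t) = (t + 3)(t + 2)(t - 1) / 360
Then h(t) = 9/2·L_0(t) - 2·L_1(t) - 19/2·L_2(t) - 342·L_3(t).
Expanding and collecting terms gives h(t) = -t^3 - 3t^2 - (5/2)t - 3.
Check: h(-2) = -2. ✓

h(t) = -t^3 - 3t^2 - (5/2)t - 3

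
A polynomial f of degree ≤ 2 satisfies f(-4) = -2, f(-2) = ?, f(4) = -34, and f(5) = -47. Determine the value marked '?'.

The 3 known points determine the degree-2 polynomial uniquely.
Write f(s) = as^2 + bs + c. Substituting each data point gives a linear system:
  16a - 4b + c = -2
  16a + 4b + c = -34
  25a + 5b + c = -47
Solving the system yields a = -1, b = -4, c = -2.
So f(s) = -s² - 4s - 2.
Then f(-2) = 2.

2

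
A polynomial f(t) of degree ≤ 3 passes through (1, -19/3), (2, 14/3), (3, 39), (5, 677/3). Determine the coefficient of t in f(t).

Write f(t) = at^3 + bt^2 + ct + d. Substituting each data point gives a linear system:
  a + b + c + d = -19/3
  8a + 4b + 2c + d = 14/3
  27a + 9b + 3c + d = 39
  125a + 25b + 5c + d = 677/3
Solving the system yields a = 2, b = -1/3, c = -2, d = -6.
So f(t) = 2t^3 - (1/3)t^2 - 2t - 6.
The coefficient of t is -2.

-2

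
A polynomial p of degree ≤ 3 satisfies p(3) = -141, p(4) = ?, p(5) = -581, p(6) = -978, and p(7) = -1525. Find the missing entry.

-310

The 4 known points determine the degree-3 polynomial uniquely.
Write p(x) = ax^3 + bx^2 + cx + d. Substituting each data point gives a linear system:
  27a + 9b + 3c + d = -141
  125a + 25b + 5c + d = -581
  216a + 36b + 6c + d = -978
  343a + 49b + 7c + d = -1525
Solving the system yields a = -4, b = -3, c = 0, d = -6.
So p(x) = -4x^3 - 3x^2 - 6.
Then p(4) = -310.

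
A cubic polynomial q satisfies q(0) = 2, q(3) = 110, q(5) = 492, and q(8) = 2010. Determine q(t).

q(t) = 4t^3 - t^2 + 3t + 2

Using the Lagrange interpolation formula with nodes 0, 3, 5, 8:
  L_0(t) = (t - 3)(t - 5)(t - 8) / -120
  L_1(t) = t(t - 5)(t - 8) / 30
  L_2(t) = t(t - 3)(t - 8) / -30
  L_3(t) = t(t - 3)(t - 5) / 120
Then q(t) = 2·L_0(t) + 110·L_1(t) + 492·L_2(t) + 2010·L_3(t).
Expanding and collecting terms gives q(t) = 4t^3 - t^2 + 3t + 2.
Check: q(8) = 2010. ✓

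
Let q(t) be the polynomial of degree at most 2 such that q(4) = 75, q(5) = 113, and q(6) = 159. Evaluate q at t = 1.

Write q(t) = at^2 + bt + c. Substituting each data point gives a linear system:
  16a + 4b + c = 75
  25a + 5b + c = 113
  36a + 6b + c = 159
Solving the system yields a = 4, b = 2, c = 3.
So q(t) = 4t² + 2t + 3.
Then q(1) = 9.

9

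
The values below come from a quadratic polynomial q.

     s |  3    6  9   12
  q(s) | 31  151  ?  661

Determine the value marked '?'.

361

On equispaced nodes a degree-2 polynomial has vanishing third forward difference, so
  - q(3) + 3·q(6) - 3·q(9) + q(12) = 0.
Substituting the known values and solving for q(9):
  -3·q(9) = -1083
  q(9) = 361.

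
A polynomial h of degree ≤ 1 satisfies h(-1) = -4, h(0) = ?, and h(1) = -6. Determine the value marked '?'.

On equispaced nodes a degree-1 polynomial has vanishing second forward difference, so
  h(-1) - 2·h(0) + h(1) = 0.
Substituting the known values and solving for h(0):
  -2·h(0) = 10
  h(0) = -5.

-5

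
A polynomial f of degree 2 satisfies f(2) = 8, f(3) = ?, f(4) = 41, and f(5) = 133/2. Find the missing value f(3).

The 3 known points determine the degree-2 polynomial uniquely.
Write f(u) = au^2 + bu + c. Substituting each data point gives a linear system:
  4a + 2b + c = 8
  16a + 4b + c = 41
  25a + 5b + c = 133/2
Solving the system yields a = 3, b = -3/2, c = -1.
So f(u) = 3u^2 - (3/2)u - 1.
Then f(3) = 43/2.

43/2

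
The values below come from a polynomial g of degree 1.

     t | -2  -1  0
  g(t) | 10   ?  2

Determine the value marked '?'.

The 2 known points determine the degree-1 polynomial uniquely.
Write g(t) = at + b. Substituting each data point gives a linear system:
  -2a + b = 10
  b = 2
Solving the system yields a = -4, b = 2.
So g(t) = -4t + 2.
Then g(-1) = 6.

6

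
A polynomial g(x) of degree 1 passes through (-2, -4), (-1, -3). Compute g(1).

Using the Lagrange interpolation formula with nodes -2, -1:
  L_0(x) = (x + 1) / -1
  L_1(x) = (x + 2) / 1
Then g(x) = -4·L_0(x) - 3·L_1(x).
Expanding and collecting terms gives g(x) = x - 2.
Evaluating at x = 1: g(1) = -1.

-1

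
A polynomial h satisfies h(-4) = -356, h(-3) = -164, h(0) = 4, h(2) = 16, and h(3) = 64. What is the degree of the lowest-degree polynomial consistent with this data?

3

Divided differences on the nodes -4, -3, 0, 2, 3:
  order 0: -356  -164  4  16  64
  order 1: 192  56  6  48
  order 2: -34  -10  14
  order 3: 4  4
  order 4: 0
The order-3 divided differences are all 4 (nonzero) and every higher order vanishes, so the data lies on a polynomial of degree exactly 3.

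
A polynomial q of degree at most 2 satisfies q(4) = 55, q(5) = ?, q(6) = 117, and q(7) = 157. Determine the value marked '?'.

83

On equispaced nodes a degree-2 polynomial has vanishing third forward difference, so
  - q(4) + 3·q(5) - 3·q(6) + q(7) = 0.
Substituting the known values and solving for q(5):
  3·q(5) = 249
  q(5) = 83.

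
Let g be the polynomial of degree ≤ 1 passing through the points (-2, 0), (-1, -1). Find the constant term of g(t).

Write g(t) = at + b. Substituting each data point gives a linear system:
  -2a + b = 0
  -a + b = -1
Solving the system yields a = -1, b = -2.
So g(t) = -t - 2.
The constant term is -2.

-2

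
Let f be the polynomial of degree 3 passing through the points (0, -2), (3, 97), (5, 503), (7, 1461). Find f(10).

4458

Using the Lagrange interpolation formula with nodes 0, 3, 5, 7:
  L_0(n) = (n - 3)(n - 5)(n - 7) / -105
  L_1(n) = n(n - 5)(n - 7) / 24
  L_2(n) = n(n - 3)(n - 7) / -20
  L_3(n) = n(n - 3)(n - 5) / 56
Then f(n) = -2·L_0(n) + 97·L_1(n) + 503·L_2(n) + 1461·L_3(n).
Expanding and collecting terms gives f(n) = 5n^3 - 6n^2 + 6n - 2.
Evaluating at n = 10: f(10) = 4458.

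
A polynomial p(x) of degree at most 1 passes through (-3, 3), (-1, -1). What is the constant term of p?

Write p(x) = ax + b. Substituting each data point gives a linear system:
  -3a + b = 3
  -a + b = -1
Solving the system yields a = -2, b = -3.
So p(x) = -2x - 3.
The constant term is -3.

-3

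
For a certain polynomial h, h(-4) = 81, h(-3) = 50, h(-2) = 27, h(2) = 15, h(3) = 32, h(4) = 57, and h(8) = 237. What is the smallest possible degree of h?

Divided differences on the nodes -4, -3, -2, 2, 3, 4, 8:
  order 0: 81  50  27  15  32  57  237
  order 1: -31  -23  -3  17  25  45
  order 2: 4  4  4  4  4
  order 3: 0  0  0  0
  order 4: 0  0  0
  order 5: 0  0
  order 6: 0
The order-2 divided differences are all 4 (nonzero) and every higher order vanishes, so the data lies on a polynomial of degree exactly 2.

2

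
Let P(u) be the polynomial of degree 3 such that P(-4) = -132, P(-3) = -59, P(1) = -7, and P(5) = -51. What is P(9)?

Write P(u) = au^3 + bu^2 + cu + d. Substituting each data point gives a linear system:
  -64a + 16b - 4c + d = -132
  -27a + 9b - 3c + d = -59
  a + b + c + d = -7
  125a + 25b + 5c + d = -51
Solving the system yields a = 1, b = -6, c = -6, d = 4.
So P(u) = u^3 - 6u^2 - 6u + 4.
Then P(9) = 193.

193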